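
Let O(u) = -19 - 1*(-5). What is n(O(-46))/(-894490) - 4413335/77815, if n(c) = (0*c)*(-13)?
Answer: -11173/197 ≈ -56.716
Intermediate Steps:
O(u) = -14 (O(u) = -19 + 5 = -14)
n(c) = 0 (n(c) = 0*(-13) = 0)
n(O(-46))/(-894490) - 4413335/77815 = 0/(-894490) - 4413335/77815 = 0*(-1/894490) - 4413335*1/77815 = 0 - 11173/197 = -11173/197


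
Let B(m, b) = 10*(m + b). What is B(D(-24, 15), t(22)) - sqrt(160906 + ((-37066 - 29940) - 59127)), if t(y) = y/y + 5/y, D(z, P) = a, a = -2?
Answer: -85/11 - sqrt(34773) ≈ -194.20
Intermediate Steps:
D(z, P) = -2
t(y) = 1 + 5/y
B(m, b) = 10*b + 10*m (B(m, b) = 10*(b + m) = 10*b + 10*m)
B(D(-24, 15), t(22)) - sqrt(160906 + ((-37066 - 29940) - 59127)) = (10*((5 + 22)/22) + 10*(-2)) - sqrt(160906 + ((-37066 - 29940) - 59127)) = (10*((1/22)*27) - 20) - sqrt(160906 + (-67006 - 59127)) = (10*(27/22) - 20) - sqrt(160906 - 126133) = (135/11 - 20) - sqrt(34773) = -85/11 - sqrt(34773)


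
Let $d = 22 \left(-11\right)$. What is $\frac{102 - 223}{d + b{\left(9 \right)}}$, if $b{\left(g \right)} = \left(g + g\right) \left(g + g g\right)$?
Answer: $- \frac{121}{1378} \approx -0.087808$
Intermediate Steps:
$b{\left(g \right)} = 2 g \left(g + g^{2}\right)$
$d = -242$
$\frac{102 - 223}{d + b{\left(9 \right)}} = \frac{102 - 223}{-242 + 2 \cdot 9^{2} \left(1 + 9\right)} = - \frac{121}{-242 + 2 \cdot 81 \cdot 10} = - \frac{121}{-242 + 1620} = - \frac{121}{1378}$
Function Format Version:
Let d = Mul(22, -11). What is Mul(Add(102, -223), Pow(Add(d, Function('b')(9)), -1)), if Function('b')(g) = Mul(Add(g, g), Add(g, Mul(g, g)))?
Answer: Rational(-121, 1378) ≈ -0.087808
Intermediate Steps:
Function('b')(g) = Mul(2, g, Add(g, Pow(g, 2))) (Function('b')(g) = Mul(Mul(2, g), Add(g, Pow(g, 2))) = Mul(2, g, Add(g, Pow(g, 2))))
d = -242
Mul(Add(102, -223), Pow(Add(d, Function('b')(9)), -1)) = Mul(Add(102, -223), Pow(Add(-242, Mul(2, Pow(9, 2), Add(1, 9))), -1)) = Mul(-121, Pow(Add(-242, Mul(2, 81, 10)), -1)) = Mul(-121, Pow(Add(-242, 1620), -1)) = Mul(-121, Pow(1378, -1)) = Mul(-121, Rational(1, 1378)) = Rational(-121, 1378)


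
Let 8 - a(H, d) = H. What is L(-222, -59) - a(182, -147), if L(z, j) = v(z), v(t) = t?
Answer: -48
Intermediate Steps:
a(H, d) = 8 - H
L(z, j) = z
L(-222, -59) - a(182, -147) = -222 - (8 - 1*182) = -222 - (8 - 182) = -222 - 1*(-174) = -222 + 174 = -48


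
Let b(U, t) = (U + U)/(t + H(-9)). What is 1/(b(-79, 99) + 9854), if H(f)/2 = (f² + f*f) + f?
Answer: 405/3990712 ≈ 0.00010149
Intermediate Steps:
H(f) = 2*f + 4*f² (H(f) = 2*((f² + f*f) + f) = 2*((f² + f²) + f) = 2*(2*f² + f) = 2*(f + 2*f²) = 2*f + 4*f²)
b(U, t) = 2*U/(306 + t) (b(U, t) = (U + U)/(t + 2*(-9)*(1 + 2*(-9))) = (2*U)/(t + 2*(-9)*(1 - 18)) = (2*U)/(t + 2*(-9)*(-17)) = (2*U)/(t + 306) = (2*U)/(306 + t) = 2*U/(306 + t))
1/(b(-79, 99) + 9854) = 1/(2*(-79)/(306 + 99) + 9854) = 1/(2*(-79)/405 + 9854) = 1/(2*(-79)*(1/405) + 9854) = 1/(-158/405 + 9854) = 1/(3990712/405) = 405/3990712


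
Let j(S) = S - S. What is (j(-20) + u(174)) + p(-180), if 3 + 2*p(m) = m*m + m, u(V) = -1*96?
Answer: 32025/2 ≈ 16013.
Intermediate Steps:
u(V) = -96
j(S) = 0
p(m) = -3/2 + m/2 + m²/2 (p(m) = -3/2 + (m*m + m)/2 = -3/2 + (m² + m)/2 = -3/2 + (m + m²)/2 = -3/2 + (m/2 + m²/2) = -3/2 + m/2 + m²/2)
(j(-20) + u(174)) + p(-180) = (0 - 96) + (-3/2 + (½)*(-180) + (½)*(-180)²) = -96 + (-3/2 - 90 + (½)*32400) = -96 + (-3/2 - 90 + 16200) = -96 + 32217/2 = 32025/2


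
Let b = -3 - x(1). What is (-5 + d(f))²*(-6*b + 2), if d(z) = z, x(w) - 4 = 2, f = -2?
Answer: 2744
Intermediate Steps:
x(w) = 6 (x(w) = 4 + 2 = 6)
b = -9 (b = -3 - 1*6 = -3 - 6 = -9)
(-5 + d(f))²*(-6*b + 2) = (-5 - 2)²*(-6*(-9) + 2) = (-7)²*(54 + 2) = 49*56 = 2744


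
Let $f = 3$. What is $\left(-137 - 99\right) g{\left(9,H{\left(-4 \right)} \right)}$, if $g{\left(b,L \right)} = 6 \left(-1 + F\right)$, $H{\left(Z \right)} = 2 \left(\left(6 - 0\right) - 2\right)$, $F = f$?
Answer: $-2832$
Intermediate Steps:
$F = 3$
$H{\left(Z \right)} = 8$ ($H{\left(Z \right)} = 2 \left(\left(6 + 0\right) - 2\right) = 2 \left(6 - 2\right) = 2 \cdot 4 = 8$)
$g{\left(b,L \right)} = 12$ ($g{\left(b,L \right)} = 6 \left(-1 + 3\right) = 6 \cdot 2 = 12$)
$\left(-137 - 99\right) g{\left(9,H{\left(-4 \right)} \right)} = \left(-137 - 99\right) 12 = \left(-236\right) 12 = -2832$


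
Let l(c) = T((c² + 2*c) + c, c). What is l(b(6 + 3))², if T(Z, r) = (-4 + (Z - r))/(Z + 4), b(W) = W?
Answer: 9025/12544 ≈ 0.71947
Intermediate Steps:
T(Z, r) = (-4 + Z - r)/(4 + Z)
l(c) = (-4 + c² + 2*c)/(4 + c² + 3*c) (l(c) = (-4 + ((c² + 2*c) + c) - c)/(4 + ((c² + 2*c) + c)) = (-4 + (c² + 3*c) - c)/(4 + (c² + 3*c)) = (-4 + c² + 2*c)/(4 + c² + 3*c))
l(b(6 + 3))² = ((-4 - (6 + 3) + (6 + 3)*(3 + (6 + 3)))/(4 + (6 + 3)*(3 + (6 + 3))))² = ((-4 - 1*9 + 9*(3 + 9))/(4 + 9*(3 + 9)))² = ((-4 - 9 + 9*12)/(4 + 9*12))² = ((-4 - 9 + 108)/(4 + 108))² = (95/112)² = 9025/12544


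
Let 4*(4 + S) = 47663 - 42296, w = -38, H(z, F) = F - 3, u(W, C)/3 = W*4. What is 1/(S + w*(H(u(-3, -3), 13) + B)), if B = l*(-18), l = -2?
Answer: -4/1641 ≈ -0.0024375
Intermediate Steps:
u(W, C) = 12*W (u(W, C) = 3*(W*4) = 3*(4*W) = 12*W)
H(z, F) = -3 + F
B = 36 (B = -2*(-18) = 36)
S = 5351/4 (S = -4 + (47663 - 42296)/4 = -4 + (¼)*5367 = -4 + 5367/4 = 5351/4 ≈ 1337.8)
1/(S + w*(H(u(-3, -3), 13) + B)) = 1/(5351/4 - 38*((-3 + 13) + 36)) = 1/(5351/4 - 38*(10 + 36)) = 1/(5351/4 - 38*46) = 1/(5351/4 - 1748) = 1/(-1641/4) = -4/1641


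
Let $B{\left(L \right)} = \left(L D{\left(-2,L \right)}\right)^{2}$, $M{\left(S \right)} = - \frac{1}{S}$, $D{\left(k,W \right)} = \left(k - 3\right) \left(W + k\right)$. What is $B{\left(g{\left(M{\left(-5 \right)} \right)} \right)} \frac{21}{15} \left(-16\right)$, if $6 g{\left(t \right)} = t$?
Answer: $- \frac{24367}{10125} \approx -2.4066$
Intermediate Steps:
$D{\left(k,W \right)} = \left(-3 + k\right) \left(W + k\right)$
$g{\left(t \right)} = \frac{t}{6}$
$B{\left(L \right)} = L^{2} \left(10 - 5 L\right)^{2}$ ($B{\left(L \right)} = \left(L \left(\left(-2\right)^{2} - 3 L - -6 + L \left(-2\right)\right)\right)^{2} = \left(L \left(4 - 3 L + 6 - 2 L\right)\right)^{2} = \left(L \left(10 - 5 L\right)\right)^{2} = L^{2} \left(10 - 5 L\right)^{2}$)
$B{\left(g{\left(M{\left(-5 \right)} \right)} \right)} \frac{21}{15} \left(-16\right) = 25 \left(\frac{\left(-1\right) \frac{1}{-5}}{6}\right)^{2} \left(2 - \frac{\left(-1\right) \frac{1}{-5}}{6}\right)^{2} \cdot \frac{21}{15} \left(-16\right) = 25 \left(\frac{\left(-1\right) \left(- \frac{1}{5}\right)}{6}\right)^{2} \left(2 - \frac{\left(-1\right) \left(- \frac{1}{5}\right)}{6}\right)^{2} \cdot 21 \cdot \frac{1}{15} \left(-16\right) = 25 \left(\frac{1}{6} \cdot \frac{1}{5}\right)^{2} \left(2 - \frac{1}{6} \cdot \frac{1}{5}\right)^{2} \cdot \frac{7}{5} \left(-16\right) = \frac{25 \left(2 - \frac{1}{30}\right)^{2}}{900} \cdot \frac{7}{5} \left(-16\right) = 25 \cdot \frac{1}{900} \left(2 - \frac{1}{30}\right)^{2} \cdot \frac{7}{5} \left(-16\right) = 25 \cdot \frac{1}{900} \left(\frac{59}{30}\right)^{2} \cdot \frac{7}{5} \left(-16\right) = 25 \cdot \frac{1}{900} \cdot \frac{3481}{900} \cdot \frac{7}{5} \left(-16\right) = \frac{3481}{32400} \cdot \frac{7}{5} \left(-16\right) = \frac{24367}{162000} \left(-16\right) = - \frac{24367}{10125}$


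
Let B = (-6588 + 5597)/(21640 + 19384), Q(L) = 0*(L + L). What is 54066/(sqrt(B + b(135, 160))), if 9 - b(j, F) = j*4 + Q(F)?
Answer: -432528*I*sqrt(13964015135)/21784735 ≈ -2346.2*I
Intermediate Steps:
Q(L) = 0 (Q(L) = 0*(2*L) = 0)
B = -991/41024 ≈ -0.024157
b(j, F) = 9 - 4*j (b(j, F) = 9 - (j*4 + 0) = 9 - (4*j + 0) = 9 - 4*j)
54066/(sqrt(B + b(135, 160))) = 54066/(sqrt(-991/41024 + (9 - 4*135))) = 54066/(sqrt(-991/41024 + (9 - 540))) = 54066/(sqrt(-991/41024 - 531)) = 54066/(sqrt(-21784735/41024)) = 54066/((I*sqrt(13964015135)/5128)) = 54066*(-8*I*sqrt(13964015135)/21784735) = -432528*I*sqrt(13964015135)/21784735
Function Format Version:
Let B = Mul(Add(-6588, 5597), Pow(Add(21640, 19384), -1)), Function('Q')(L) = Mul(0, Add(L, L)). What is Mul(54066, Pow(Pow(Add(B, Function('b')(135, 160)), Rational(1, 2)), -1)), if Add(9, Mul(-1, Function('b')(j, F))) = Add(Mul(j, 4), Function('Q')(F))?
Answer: Mul(Rational(-432528, 21784735), I, Pow(13964015135, Rational(1, 2))) ≈ Mul(-2346.2, I)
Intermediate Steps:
Function('Q')(L) = 0 (Function('Q')(L) = Mul(0, Mul(2, L)) = 0)
B = Rational(-991, 41024) (B = Mul(-991, Pow(41024, -1)) = Mul(-991, Rational(1, 41024)) = Rational(-991, 41024) ≈ -0.024157)
Function('b')(j, F) = Add(9, Mul(-4, j)) (Function('b')(j, F) = Add(9, Mul(-1, Add(Mul(j, 4), 0))) = Add(9, Mul(-1, Add(Mul(4, j), 0))) = Add(9, Mul(-1, Mul(4, j))) = Add(9, Mul(-4, j)))
Mul(54066, Pow(Pow(Add(B, Function('b')(135, 160)), Rational(1, 2)), -1)) = Mul(54066, Pow(Pow(Add(Rational(-991, 41024), Add(9, Mul(-4, 135))), Rational(1, 2)), -1)) = Mul(54066, Pow(Pow(Add(Rational(-991, 41024), Add(9, -540)), Rational(1, 2)), -1)) = Mul(54066, Pow(Pow(Add(Rational(-991, 41024), -531), Rational(1, 2)), -1)) = Mul(54066, Pow(Pow(Rational(-21784735, 41024), Rational(1, 2)), -1)) = Mul(54066, Pow(Mul(Rational(1, 5128), I, Pow(13964015135, Rational(1, 2))), -1)) = Mul(54066, Mul(Rational(-8, 21784735), I, Pow(13964015135, Rational(1, 2)))) = Mul(Rational(-432528, 21784735), I, Pow(13964015135, Rational(1, 2)))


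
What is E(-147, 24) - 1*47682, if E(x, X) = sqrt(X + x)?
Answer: -47682 + I*sqrt(123) ≈ -47682.0 + 11.091*I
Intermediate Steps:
E(-147, 24) - 1*47682 = sqrt(24 - 147) - 1*47682 = sqrt(-123) - 47682 = I*sqrt(123) - 47682 = -47682 + I*sqrt(123)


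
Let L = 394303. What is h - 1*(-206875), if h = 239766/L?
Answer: 81571672891/394303 ≈ 2.0688e+5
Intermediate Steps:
h = 239766/394303 ≈ 0.60808
h - 1*(-206875) = 239766/394303 - 1*(-206875) = 239766/394303 + 206875 = 81571672891/394303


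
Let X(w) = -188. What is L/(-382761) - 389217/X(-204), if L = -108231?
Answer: 49665811855/23986356 ≈ 2070.6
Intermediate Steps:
L/(-382761) - 389217/X(-204) = -108231/(-382761) - 389217/(-188) = -108231*(-1/382761) - 389217*(-1/188) = 36077/127587 + 389217/188 = 49665811855/23986356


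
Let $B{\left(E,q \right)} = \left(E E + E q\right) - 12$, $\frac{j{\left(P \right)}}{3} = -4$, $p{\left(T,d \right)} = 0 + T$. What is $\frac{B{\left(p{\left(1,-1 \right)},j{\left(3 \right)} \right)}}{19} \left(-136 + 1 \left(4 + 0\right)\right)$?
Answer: $\frac{3036}{19} \approx 159.79$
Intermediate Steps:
$p{\left(T,d \right)} = T$
$j{\left(P \right)} = -12$ ($j{\left(P \right)} = 3 \left(-4\right) = -12$)
$B{\left(E,q \right)} = -12 + E^{2} + E q$ ($B{\left(E,q \right)} = \left(E^{2} + E q\right) - 12 = -12 + E^{2} + E q$)
$\frac{B{\left(p{\left(1,-1 \right)},j{\left(3 \right)} \right)}}{19} \left(-136 + 1 \left(4 + 0\right)\right) = \frac{-12 + 1^{2} + 1 \left(-12\right)}{19} \left(-136 + 1 \left(4 + 0\right)\right) = \left(-12 + 1 - 12\right) \frac{1}{19} \left(-136 + 1 \cdot 4\right) = \left(-23\right) \frac{1}{19} \left(-136 + 4\right) = \left(- \frac{23}{19}\right) \left(-132\right) = \frac{3036}{19}$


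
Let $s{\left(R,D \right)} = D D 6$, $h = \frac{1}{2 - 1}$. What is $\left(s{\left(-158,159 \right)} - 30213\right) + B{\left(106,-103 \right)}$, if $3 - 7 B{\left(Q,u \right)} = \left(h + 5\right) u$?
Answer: $\frac{850932}{7} \approx 1.2156 \cdot 10^{5}$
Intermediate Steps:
$h = 1$ ($h = \frac{1}{2 - 1} = 1^{-1} = 1$)
$B{\left(Q,u \right)} = \frac{3}{7} - \frac{6 u}{7}$ ($B{\left(Q,u \right)} = \frac{3}{7} - \frac{\left(1 + 5\right) u}{7} = \frac{3}{7} - \frac{6 u}{7}$)
$s{\left(R,D \right)} = 6 D^{2}$ ($s{\left(R,D \right)} = D^{2} \cdot 6 = 6 D^{2}$)
$\left(s{\left(-158,159 \right)} - 30213\right) + B{\left(106,-103 \right)} = \left(6 \cdot 159^{2} - 30213\right) + \left(\frac{3}{7} - - \frac{618}{7}\right) = \left(6 \cdot 25281 - 30213\right) + \left(\frac{3}{7} + \frac{618}{7}\right) = \left(151686 - 30213\right) + \frac{621}{7} = 121473 + \frac{621}{7} = \frac{850932}{7}$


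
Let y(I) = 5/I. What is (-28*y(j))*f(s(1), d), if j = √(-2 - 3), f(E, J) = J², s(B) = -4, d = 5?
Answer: 700*I*√5 ≈ 1565.2*I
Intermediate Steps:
j = I*√5 (j = √(-5) = I*√5 ≈ 2.2361*I)
(-28*y(j))*f(s(1), d) = -140/(I*√5)*5² = -140*(-I*√5/5)*25 = -(-28)*I*√5*25 = (28*I*√5)*25 = 700*I*√5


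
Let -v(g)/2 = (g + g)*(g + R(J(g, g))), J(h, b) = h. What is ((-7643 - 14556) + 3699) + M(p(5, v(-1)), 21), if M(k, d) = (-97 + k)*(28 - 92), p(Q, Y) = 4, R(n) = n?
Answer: -12548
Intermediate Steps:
v(g) = -8*g**2 (v(g) = -2*(g + g)*(g + g) = -2*2*g*2*g = -8*g**2)
M(k, d) = 6208 - 64*k (M(k, d) = (-97 + k)*(-64) = 6208 - 64*k)
((-7643 - 14556) + 3699) + M(p(5, v(-1)), 21) = ((-7643 - 14556) + 3699) + (6208 - 64*4) = (-22199 + 3699) + (6208 - 256) = -18500 + 5952 = -12548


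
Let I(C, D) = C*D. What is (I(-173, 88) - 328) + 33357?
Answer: 17805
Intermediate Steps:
(I(-173, 88) - 328) + 33357 = (-173*88 - 328) + 33357 = (-15224 - 328) + 33357 = -15552 + 33357 = 17805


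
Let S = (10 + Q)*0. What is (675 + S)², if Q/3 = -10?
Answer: 455625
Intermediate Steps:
Q = -30 (Q = 3*(-10) = -30)
S = 0 (S = (10 - 30)*0 = -20*0 = 0)
(675 + S)² = (675 + 0)² = 675² = 455625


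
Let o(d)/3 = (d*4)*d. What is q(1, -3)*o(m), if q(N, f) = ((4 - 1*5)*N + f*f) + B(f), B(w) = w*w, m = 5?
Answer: 5100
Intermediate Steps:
o(d) = 12*d² (o(d) = 3*((d*4)*d) = 3*((4*d)*d) = 3*(4*d²) = 12*d²)
B(w) = w²
q(N, f) = -N + 2*f² (q(N, f) = ((4 - 1*5)*N + f*f) + f² = ((4 - 5)*N + f²) + f² = (-N + f²) + f² = (f² - N) + f² = -N + 2*f²)
q(1, -3)*o(m) = (-1*1 + 2*(-3)²)*(12*5²) = (-1 + 2*9)*(12*25) = (-1 + 18)*300 = 17*300 = 5100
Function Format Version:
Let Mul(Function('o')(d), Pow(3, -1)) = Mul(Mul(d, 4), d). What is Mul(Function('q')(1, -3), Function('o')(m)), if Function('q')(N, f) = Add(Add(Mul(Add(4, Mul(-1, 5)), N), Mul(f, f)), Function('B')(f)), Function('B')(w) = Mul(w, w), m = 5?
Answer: 5100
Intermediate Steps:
Function('o')(d) = Mul(12, Pow(d, 2)) (Function('o')(d) = Mul(3, Mul(Mul(d, 4), d)) = Mul(3, Mul(Mul(4, d), d)) = Mul(3, Mul(4, Pow(d, 2))) = Mul(12, Pow(d, 2)))
Function('B')(w) = Pow(w, 2)
Function('q')(N, f) = Add(Mul(-1, N), Mul(2, Pow(f, 2))) (Function('q')(N, f) = Add(Add(Mul(Add(4, Mul(-1, 5)), N), Mul(f, f)), Pow(f, 2)) = Add(Add(Mul(Add(4, -5), N), Pow(f, 2)), Pow(f, 2)) = Add(Add(Mul(-1, N), Pow(f, 2)), Pow(f, 2)) = Add(Add(Pow(f, 2), Mul(-1, N)), Pow(f, 2)) = Add(Mul(-1, N), Mul(2, Pow(f, 2))))
Mul(Function('q')(1, -3), Function('o')(m)) = Mul(Add(Mul(-1, 1), Mul(2, Pow(-3, 2))), Mul(12, Pow(5, 2))) = Mul(Add(-1, Mul(2, 9)), Mul(12, 25)) = Mul(Add(-1, 18), 300) = Mul(17, 300) = 5100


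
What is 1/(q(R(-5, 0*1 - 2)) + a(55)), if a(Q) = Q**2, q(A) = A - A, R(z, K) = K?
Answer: 1/3025 ≈ 0.00033058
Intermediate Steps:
q(A) = 0
1/(q(R(-5, 0*1 - 2)) + a(55)) = 1/(0 + 55**2) = 1/(0 + 3025) = 1/3025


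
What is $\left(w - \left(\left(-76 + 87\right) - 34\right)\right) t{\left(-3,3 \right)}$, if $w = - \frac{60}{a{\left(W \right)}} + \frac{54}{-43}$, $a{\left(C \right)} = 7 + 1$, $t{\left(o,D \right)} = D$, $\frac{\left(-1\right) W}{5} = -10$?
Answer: $\frac{3675}{86} \approx 42.733$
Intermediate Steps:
$W = 50$ ($W = \left(-5\right) \left(-10\right) = 50$)
$a{\left(C \right)} = 8$
$w = - \frac{753}{86}$ ($w = - \frac{60}{8} + \frac{54}{-43} = \left(-60\right) \frac{1}{8} + 54 \left(- \frac{1}{43}\right) = - \frac{15}{2} - \frac{54}{43} = - \frac{753}{86} \approx -8.7558$)
$\left(w - \left(\left(-76 + 87\right) - 34\right)\right) t{\left(-3,3 \right)} = \left(- \frac{753}{86} - \left(\left(-76 + 87\right) - 34\right)\right) 3 = \left(- \frac{753}{86} - \left(11 - 34\right)\right) 3 = \left(- \frac{753}{86} - -23\right) 3 = \left(- \frac{753}{86} + 23\right) 3 = \frac{1225}{86} \cdot 3 = \frac{3675}{86}$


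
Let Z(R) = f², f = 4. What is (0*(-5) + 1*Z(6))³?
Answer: 4096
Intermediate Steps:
Z(R) = 16 (Z(R) = 4² = 16)
(0*(-5) + 1*Z(6))³ = (0*(-5) + 1*16)³ = (0 + 16)³ = 16³ = 4096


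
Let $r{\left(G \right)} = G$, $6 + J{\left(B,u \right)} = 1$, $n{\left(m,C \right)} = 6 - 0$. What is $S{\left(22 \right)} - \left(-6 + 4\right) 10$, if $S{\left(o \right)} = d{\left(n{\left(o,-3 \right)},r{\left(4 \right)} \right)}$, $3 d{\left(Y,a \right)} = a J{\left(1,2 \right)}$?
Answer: $\frac{40}{3} \approx 13.333$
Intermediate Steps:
$n{\left(m,C \right)} = 6$ ($n{\left(m,C \right)} = 6 + 0 = 6$)
$J{\left(B,u \right)} = -5$ ($J{\left(B,u \right)} = -6 + 1 = -5$)
$d{\left(Y,a \right)} = - \frac{5 a}{3}$ ($d{\left(Y,a \right)} = \frac{a \left(-5\right)}{3} = \frac{\left(-5\right) a}{3} = - \frac{5 a}{3}$)
$S{\left(o \right)} = - \frac{20}{3}$ ($S{\left(o \right)} = \left(- \frac{5}{3}\right) 4 = - \frac{20}{3}$)
$S{\left(22 \right)} - \left(-6 + 4\right) 10 = - \frac{20}{3} - \left(-6 + 4\right) 10 = - \frac{20}{3} - \left(-2\right) 10 = - \frac{20}{3} - -20 = - \frac{20}{3} + 20 = \frac{40}{3}$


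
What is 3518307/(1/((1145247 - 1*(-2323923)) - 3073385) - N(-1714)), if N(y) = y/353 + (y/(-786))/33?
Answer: 6374912948693861715/8678123033882 ≈ 7.3460e+5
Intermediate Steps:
N(y) = 25585*y/9156114 (N(y) = y*(1/353) + (y*(-1/786))*(1/33) = y/353 - y/786*(1/33) = y/353 - y/25938 = 25585*y/9156114)
3518307/(1/((1145247 - 1*(-2323923)) - 3073385) - N(-1714)) = 3518307/(1/((1145247 - 1*(-2323923)) - 3073385) - 25585*(-1714)/9156114) = 3518307/(1/((1145247 + 2323923) - 3073385) - 1*(-21926345/4578057)) = 3518307/(1/(3469170 - 3073385) + 21926345/4578057) = 3518307/(1/395785 + 21926345/4578057) = 3518307/(8678123033882/1811926289745) = 3518307*(1811926289745/8678123033882) = 6374912948693861715/8678123033882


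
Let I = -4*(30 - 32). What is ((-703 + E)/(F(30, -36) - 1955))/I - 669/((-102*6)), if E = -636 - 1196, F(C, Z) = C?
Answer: 197567/157080 ≈ 1.2577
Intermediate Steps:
E = -1832
I = 8 (I = -4*(-2) = 8)
((-703 + E)/(F(30, -36) - 1955))/I - 669/((-102*6)) = ((-703 - 1832)/(30 - 1955))/8 - 669/((-102*6)) = -2535/(-1925)*(⅛) - 669/(-612) = -2535*(-1/1925)*(⅛) - 669*(-1/612) = (507/385)*(⅛) + 223/204 = 507/3080 + 223/204 = 197567/157080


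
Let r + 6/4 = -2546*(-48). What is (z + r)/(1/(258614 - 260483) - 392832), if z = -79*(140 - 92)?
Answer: -442633401/1468406018 ≈ -0.30144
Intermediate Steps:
z = -3792 (z = -79*48 = -3792)
r = 244413/2 (r = -3/2 - 2546*(-48) = -3/2 + 122208 = 244413/2 ≈ 1.2221e+5)
(z + r)/(1/(258614 - 260483) - 392832) = (-3792 + 244413/2)/(1/(258614 - 260483) - 392832) = 236829/(2*(1/(-1869) - 392832)) = 236829/(2*(-1/1869 - 392832)) = 236829/(2*(-734203009/1869)) = (236829/2)*(-1869/734203009) = -442633401/1468406018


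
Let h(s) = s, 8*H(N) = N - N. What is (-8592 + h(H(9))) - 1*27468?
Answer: -36060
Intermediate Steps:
H(N) = 0 (H(N) = (N - N)/8 = (⅛)*0 = 0)
(-8592 + h(H(9))) - 1*27468 = (-8592 + 0) - 1*27468 = -8592 - 27468 = -36060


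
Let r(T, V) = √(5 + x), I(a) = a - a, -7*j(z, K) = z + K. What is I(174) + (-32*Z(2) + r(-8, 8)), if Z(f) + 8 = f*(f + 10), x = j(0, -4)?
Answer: -512 + √273/7 ≈ -509.64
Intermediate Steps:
j(z, K) = -K/7 - z/7 (j(z, K) = -(z + K)/7 = -(K + z)/7 = -K/7 - z/7)
x = 4/7 (x = -⅐*(-4) - ⅐*0 = 4/7 + 0 = 4/7 ≈ 0.57143)
I(a) = 0
Z(f) = -8 + f*(10 + f) (Z(f) = -8 + f*(f + 10) = -8 + f*(10 + f))
r(T, V) = √273/7 (r(T, V) = √(5 + 4/7) = √(39/7) = √273/7)
I(174) + (-32*Z(2) + r(-8, 8)) = 0 + (-32*(-8 + 2² + 10*2) + √273/7) = 0 + (-32*(-8 + 4 + 20) + √273/7) = 0 + (-32*16 + √273/7) = 0 + (-512 + √273/7) = -512 + √273/7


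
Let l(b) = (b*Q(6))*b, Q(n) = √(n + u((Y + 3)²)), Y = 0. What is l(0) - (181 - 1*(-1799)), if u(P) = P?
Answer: -1980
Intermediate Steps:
Q(n) = √(9 + n) (Q(n) = √(n + (0 + 3)²) = √(n + 3²) = √(n + 9) = √(9 + n))
l(b) = √15*b² (l(b) = (b*√(9 + 6))*b = (b*√15)*b = √15*b²)
l(0) - (181 - 1*(-1799)) = √15*0² - (181 - 1*(-1799)) = √15*0 - (181 + 1799) = 0 - 1*1980 = 0 - 1980 = -1980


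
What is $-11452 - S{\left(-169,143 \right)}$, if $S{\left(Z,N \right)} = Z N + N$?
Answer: $12572$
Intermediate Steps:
$S{\left(Z,N \right)} = N + N Z$ ($S{\left(Z,N \right)} = N Z + N = N + N Z$)
$-11452 - S{\left(-169,143 \right)} = -11452 - 143 \left(1 - 169\right) = -11452 - 143 \left(-168\right) = -11452 - -24024 = -11452 + 24024 = 12572$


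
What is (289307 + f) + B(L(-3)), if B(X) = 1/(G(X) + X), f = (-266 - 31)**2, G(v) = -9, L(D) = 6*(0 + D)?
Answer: 10192931/27 ≈ 3.7752e+5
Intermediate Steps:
L(D) = 6*D
f = 88209 (f = (-297)**2 = 88209)
B(X) = 1/(-9 + X)
(289307 + f) + B(L(-3)) = (289307 + 88209) + 1/(-9 + 6*(-3)) = 377516 + 1/(-9 - 18) = 377516 + 1/(-27) = 377516 - 1/27 = 10192931/27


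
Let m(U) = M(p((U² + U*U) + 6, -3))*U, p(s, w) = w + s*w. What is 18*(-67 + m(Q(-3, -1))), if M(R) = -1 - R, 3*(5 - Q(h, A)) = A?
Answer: 17098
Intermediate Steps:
Q(h, A) = 5 - A/3
m(U) = U*(20 + 6*U²) (m(U) = (-1 - (-3)*(1 + ((U² + U*U) + 6)))*U = (-1 - (-3)*(1 + ((U² + U²) + 6)))*U = (-1 - (-3)*(1 + (2*U² + 6)))*U = (-1 - (-3)*(1 + (6 + 2*U²)))*U = (-1 - (-3)*(7 + 2*U²))*U = (-1 - (-21 - 6*U²))*U = (-1 + (21 + 6*U²))*U = (20 + 6*U²)*U = U*(20 + 6*U²))
18*(-67 + m(Q(-3, -1))) = 18*(-67 + (6*(5 - ⅓*(-1))³ + 20*(5 - ⅓*(-1)))) = 18*(-67 + (6*(5 + ⅓)³ + 20*(5 + ⅓))) = 18*(-67 + (6*(16/3)³ + 20*(16/3))) = 18*(-67 + (6*(4096/27) + 320/3)) = 18*(-67 + (8192/9 + 320/3)) = 18*(-67 + 9152/9) = 18*(8549/9) = 17098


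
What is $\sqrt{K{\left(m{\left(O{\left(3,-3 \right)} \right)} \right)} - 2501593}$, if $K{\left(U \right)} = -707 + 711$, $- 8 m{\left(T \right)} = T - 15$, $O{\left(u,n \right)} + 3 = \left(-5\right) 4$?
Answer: $i \sqrt{2501589} \approx 1581.6 i$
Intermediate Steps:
$O{\left(u,n \right)} = -23$ ($O{\left(u,n \right)} = -3 - 20 = -23$)
$m{\left(T \right)} = \frac{15}{8} - \frac{T}{8}$ ($m{\left(T \right)} = - \frac{T - 15}{8} = - \frac{-15 + T}{8} = \frac{15}{8} - \frac{T}{8}$)
$K{\left(U \right)} = 4$
$\sqrt{K{\left(m{\left(O{\left(3,-3 \right)} \right)} \right)} - 2501593} = \sqrt{4 - 2501593} = \sqrt{-2501589} = i \sqrt{2501589}$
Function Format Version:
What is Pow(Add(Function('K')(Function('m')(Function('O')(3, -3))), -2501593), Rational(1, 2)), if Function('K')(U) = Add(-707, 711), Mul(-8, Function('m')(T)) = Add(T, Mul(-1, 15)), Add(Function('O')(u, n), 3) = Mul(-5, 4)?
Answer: Mul(I, Pow(2501589, Rational(1, 2))) ≈ Mul(1581.6, I)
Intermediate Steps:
Function('O')(u, n) = -23 (Function('O')(u, n) = Add(-3, Mul(-5, 4)) = Add(-3, -20) = -23)
Function('m')(T) = Add(Rational(15, 8), Mul(Rational(-1, 8), T)) (Function('m')(T) = Mul(Rational(-1, 8), Add(T, Mul(-1, 15))) = Mul(Rational(-1, 8), Add(T, -15)) = Mul(Rational(-1, 8), Add(-15, T)) = Add(Rational(15, 8), Mul(Rational(-1, 8), T)))
Function('K')(U) = 4
Pow(Add(Function('K')(Function('m')(Function('O')(3, -3))), -2501593), Rational(1, 2)) = Pow(Add(4, -2501593), Rational(1, 2)) = Pow(-2501589, Rational(1, 2)) = Mul(I, Pow(2501589, Rational(1, 2)))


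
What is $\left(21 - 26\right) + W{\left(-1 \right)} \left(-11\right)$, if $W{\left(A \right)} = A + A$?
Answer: $17$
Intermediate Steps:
$W{\left(A \right)} = 2 A$
$\left(21 - 26\right) + W{\left(-1 \right)} \left(-11\right) = \left(21 - 26\right) + 2 \left(-1\right) \left(-11\right) = \left(21 - 26\right) - -22 = -5 + 22 = 17$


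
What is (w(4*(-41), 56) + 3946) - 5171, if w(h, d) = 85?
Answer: -1140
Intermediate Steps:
(w(4*(-41), 56) + 3946) - 5171 = (85 + 3946) - 5171 = 4031 - 5171 = -1140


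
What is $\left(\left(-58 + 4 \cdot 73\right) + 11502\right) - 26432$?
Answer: $-14696$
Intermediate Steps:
$\left(\left(-58 + 4 \cdot 73\right) + 11502\right) - 26432 = \left(\left(-58 + 292\right) + 11502\right) - 26432 = \left(234 + 11502\right) - 26432 = 11736 - 26432 = -14696$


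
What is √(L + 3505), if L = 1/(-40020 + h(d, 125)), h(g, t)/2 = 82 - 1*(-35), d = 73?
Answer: √5548154875194/39786 ≈ 59.203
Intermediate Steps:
h(g, t) = 234 (h(g, t) = 2*(82 - 1*(-35)) = 2*(82 + 35) = 2*117 = 234)
L = -1/39786 (L = 1/(-40020 + 234) = 1/(-39786) = -1/39786 ≈ -2.5134e-5)
√(L + 3505) = √(-1/39786 + 3505) = √(139449929/39786) = √5548154875194/39786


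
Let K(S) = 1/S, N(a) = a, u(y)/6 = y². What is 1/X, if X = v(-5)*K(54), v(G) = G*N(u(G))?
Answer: -9/125 ≈ -0.072000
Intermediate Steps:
u(y) = 6*y²
v(G) = 6*G³ (v(G) = G*(6*G²) = 6*G³)
X = -125/9 (X = (6*(-5)³)/54 = (6*(-125))*(1/54) = -750*1/54 = -125/9 ≈ -13.889)
1/X = 1/(-125/9) = -9/125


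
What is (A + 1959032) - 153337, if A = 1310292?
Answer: 3115987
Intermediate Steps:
(A + 1959032) - 153337 = (1310292 + 1959032) - 153337 = 3269324 - 153337 = 3115987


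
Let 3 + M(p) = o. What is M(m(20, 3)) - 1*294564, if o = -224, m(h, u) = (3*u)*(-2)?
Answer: -294791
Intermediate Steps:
m(h, u) = -6*u
M(p) = -227 (M(p) = -3 - 224 = -227)
M(m(20, 3)) - 1*294564 = -227 - 1*294564 = -227 - 294564 = -294791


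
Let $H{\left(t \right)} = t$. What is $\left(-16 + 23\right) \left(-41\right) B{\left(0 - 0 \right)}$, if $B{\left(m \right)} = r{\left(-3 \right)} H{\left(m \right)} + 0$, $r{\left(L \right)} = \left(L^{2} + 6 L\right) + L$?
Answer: $0$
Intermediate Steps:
$r{\left(L \right)} = L^{2} + 7 L$
$B{\left(m \right)} = - 12 m$ ($B{\left(m \right)} = - 3 \left(7 - 3\right) m + 0 = \left(-3\right) 4 m + 0 = - 12 m + 0 = - 12 m$)
$\left(-16 + 23\right) \left(-41\right) B{\left(0 - 0 \right)} = \left(-16 + 23\right) \left(-41\right) \left(- 12 \left(0 - 0\right)\right) = 7 \left(-41\right) \left(- 12 \left(0 + 0\right)\right) = - 287 \left(\left(-12\right) 0\right) = \left(-287\right) 0 = 0$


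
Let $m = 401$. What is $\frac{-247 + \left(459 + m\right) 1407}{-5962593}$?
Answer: $- \frac{1209773}{5962593} \approx -0.20289$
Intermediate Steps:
$\frac{-247 + \left(459 + m\right) 1407}{-5962593} = \frac{-247 + \left(459 + 401\right) 1407}{-5962593} = \left(-247 + 860 \cdot 1407\right) \left(- \frac{1}{5962593}\right) = \left(-247 + 1210020\right) \left(- \frac{1}{5962593}\right) = 1209773 \left(- \frac{1}{5962593}\right) = - \frac{1209773}{5962593}$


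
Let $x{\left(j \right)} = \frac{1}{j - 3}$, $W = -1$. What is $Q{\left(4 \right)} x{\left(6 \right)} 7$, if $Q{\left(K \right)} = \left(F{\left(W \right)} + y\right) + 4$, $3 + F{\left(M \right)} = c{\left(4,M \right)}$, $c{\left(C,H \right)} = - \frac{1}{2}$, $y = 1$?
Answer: $\frac{7}{2} \approx 3.5$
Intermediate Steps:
$c{\left(C,H \right)} = - \frac{1}{2}$ ($c{\left(C,H \right)} = \left(-1\right) \frac{1}{2} = - \frac{1}{2}$)
$x{\left(j \right)} = \frac{1}{-3 + j}$
$F{\left(M \right)} = - \frac{7}{2}$ ($F{\left(M \right)} = -3 - \frac{1}{2} = - \frac{7}{2}$)
$Q{\left(K \right)} = \frac{3}{2}$ ($Q{\left(K \right)} = \left(- \frac{7}{2} + 1\right) + 4 = - \frac{5}{2} + 4 = \frac{3}{2}$)
$Q{\left(4 \right)} x{\left(6 \right)} 7 = \frac{3 \frac{1}{-3 + 6} \cdot 7}{2} = \frac{3 \cdot \frac{1}{3} \cdot 7}{2} = \frac{3}{2} \cdot \frac{7}{3} = \frac{7}{2}$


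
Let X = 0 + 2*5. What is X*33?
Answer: 330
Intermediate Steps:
X = 10 (X = 0 + 10 = 10)
X*33 = 10*33 = 330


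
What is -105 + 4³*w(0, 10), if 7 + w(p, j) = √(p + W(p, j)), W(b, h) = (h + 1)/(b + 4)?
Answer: -553 + 32*√11 ≈ -446.87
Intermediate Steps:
W(b, h) = (1 + h)/(4 + b)
w(p, j) = -7 + √(p + (1 + j)/(4 + p))
-105 + 4³*w(0, 10) = -105 + 4³*(-7 + √((1 + 10 + 0*(4 + 0))/(4 + 0))) = -105 + 64*(-7 + √((1 + 10 + 0*4)/4)) = -105 + 64*(-7 + √((1 + 10 + 0)/4)) = -105 + 64*(-7 + √((¼)*11)) = -105 + 64*(-7 + √(11/4)) = -105 + 64*(-7 + √11/2) = -105 + (-448 + 32*√11) = -553 + 32*√11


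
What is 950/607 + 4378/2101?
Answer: 423036/115937 ≈ 3.6488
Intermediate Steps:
950/607 + 4378/2101 = 950*(1/607) + 4378*(1/2101) = 950/607 + 398/191 = 423036/115937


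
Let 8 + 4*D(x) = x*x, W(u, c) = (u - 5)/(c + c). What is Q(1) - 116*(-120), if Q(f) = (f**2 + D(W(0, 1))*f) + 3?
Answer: 222777/16 ≈ 13924.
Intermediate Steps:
W(u, c) = (-5 + u)/(2*c) (W(u, c) = (-5 + u)/((2*c)) = (-5 + u)*(1/(2*c)) = (-5 + u)/(2*c))
D(x) = -2 + x**2/4 (D(x) = -2 + (x*x)/4 = -2 + x**2/4)
Q(f) = 3 + f**2 - 7*f/16 (Q(f) = (f**2 + (-2 + ((1/2)*(-5 + 0)/1)**2/4)*f) + 3 = (f**2 + (-2 + ((1/2)*1*(-5))**2/4)*f) + 3 = (f**2 + (-2 + (-5/2)**2/4)*f) + 3 = (f**2 + (-2 + (1/4)*(25/4))*f) + 3 = (f**2 + (-2 + 25/16)*f) + 3 = (f**2 - 7*f/16) + 3 = 3 + f**2 - 7*f/16)
Q(1) - 116*(-120) = (3 + 1**2 - 7/16*1) - 116*(-120) = (3 + 1 - 7/16) + 13920 = 57/16 + 13920 = 222777/16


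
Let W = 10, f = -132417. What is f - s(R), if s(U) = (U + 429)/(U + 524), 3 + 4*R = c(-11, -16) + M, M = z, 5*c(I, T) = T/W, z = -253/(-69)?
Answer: -10409761984/78613 ≈ -1.3242e+5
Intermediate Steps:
z = 11/3 (z = -253*(-1/69) = 11/3 ≈ 3.6667)
c(I, T) = T/50 (c(I, T) = (T/10)/5 = T/50)
M = 11/3 ≈ 3.6667
R = 13/150 (R = -3/4 + ((1/50)*(-16) + 11/3)/4 = -3/4 + (-8/25 + 11/3)/4 = -3/4 + (1/4)*(251/75) = -3/4 + 251/300 = 13/150 ≈ 0.086667)
s(U) = (429 + U)/(524 + U)
f - s(R) = -132417 - (429 + 13/150)/(524 + 13/150) = -132417 - 64363/(78613/150*150) = -132417 - 150*64363/(78613*150) = -132417 - 1*64363/78613 = -132417 - 64363/78613 = -10409761984/78613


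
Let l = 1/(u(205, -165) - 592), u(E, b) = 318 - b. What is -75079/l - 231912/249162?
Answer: 339840775345/41527 ≈ 8.1836e+6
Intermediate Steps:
l = -1/109 (l = 1/((318 - 1*(-165)) - 592) = 1/((318 + 165) - 592) = 1/(483 - 592) = 1/(-109) = -1/109 ≈ -0.0091743)
-75079/l - 231912/249162 = -75079/(-1/109) - 231912/249162 = -75079*(-109) - 231912*1/249162 = 8183611 - 38652/41527 = 339840775345/41527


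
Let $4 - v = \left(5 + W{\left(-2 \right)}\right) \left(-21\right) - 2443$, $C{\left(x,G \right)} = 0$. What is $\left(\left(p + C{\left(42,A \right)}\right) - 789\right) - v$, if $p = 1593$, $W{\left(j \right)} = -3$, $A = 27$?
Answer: $-1685$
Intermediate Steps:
$v = 2489$ ($v = 4 - \left(\left(5 - 3\right) \left(-21\right) - 2443\right) = 4 - \left(2 \left(-21\right) - 2443\right) = 4 - \left(-42 - 2443\right) = 4 - -2485 = 4 + 2485 = 2489$)
$\left(\left(p + C{\left(42,A \right)}\right) - 789\right) - v = \left(\left(1593 + 0\right) - 789\right) - 2489 = \left(1593 - 789\right) - 2489 = 804 - 2489 = -1685$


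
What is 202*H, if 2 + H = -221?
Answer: -45046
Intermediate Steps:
H = -223 (H = -2 - 221 = -223)
202*H = 202*(-223) = -45046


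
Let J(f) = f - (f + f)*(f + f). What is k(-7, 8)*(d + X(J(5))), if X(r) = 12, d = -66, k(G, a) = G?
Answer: 378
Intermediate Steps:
J(f) = f - 4*f**2 (J(f) = f - 2*f*2*f = f - 4*f**2)
k(-7, 8)*(d + X(J(5))) = -7*(-66 + 12) = -7*(-54) = 378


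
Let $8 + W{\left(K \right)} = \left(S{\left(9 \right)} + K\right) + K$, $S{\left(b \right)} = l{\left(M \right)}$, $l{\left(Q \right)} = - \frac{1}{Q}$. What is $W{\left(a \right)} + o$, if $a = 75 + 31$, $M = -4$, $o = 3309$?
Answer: $\frac{14053}{4} \approx 3513.3$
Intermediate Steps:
$a = 106$
$S{\left(b \right)} = \frac{1}{4}$ ($S{\left(b \right)} = - \frac{1}{-4} = \left(-1\right) \left(- \frac{1}{4}\right) = \frac{1}{4}$)
$W{\left(K \right)} = - \frac{31}{4} + 2 K$ ($W{\left(K \right)} = -8 + \left(\left(\frac{1}{4} + K\right) + K\right) = -8 + \left(\frac{1}{4} + 2 K\right) = - \frac{31}{4} + 2 K$)
$W{\left(a \right)} + o = \left(- \frac{31}{4} + 2 \cdot 106\right) + 3309 = \left(- \frac{31}{4} + 212\right) + 3309 = \frac{817}{4} + 3309 = \frac{14053}{4}$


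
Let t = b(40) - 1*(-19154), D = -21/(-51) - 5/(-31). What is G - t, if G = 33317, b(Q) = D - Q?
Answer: 7484679/527 ≈ 14202.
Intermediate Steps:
D = 302/527 (D = -21*(-1/51) - 5*(-1/31) = 7/17 + 5/31 = 302/527 ≈ 0.57306)
b(Q) = 302/527 - Q
t = 10073380/527 (t = (302/527 - 1*40) - 1*(-19154) = (302/527 - 40) + 19154 = -20778/527 + 19154 = 10073380/527 ≈ 19115.)
G - t = 33317 - 1*10073380/527 = 33317 - 10073380/527 = 7484679/527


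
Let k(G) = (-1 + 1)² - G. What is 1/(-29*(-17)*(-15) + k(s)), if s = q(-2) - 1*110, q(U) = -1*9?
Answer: -1/7276 ≈ -0.00013744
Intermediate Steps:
q(U) = -9
s = -119 (s = -9 - 1*110 = -9 - 110 = -119)
k(G) = -G (k(G) = 0² - G = 0 - G = -G)
1/(-29*(-17)*(-15) + k(s)) = 1/(-29*(-17)*(-15) - 1*(-119)) = 1/(493*(-15) + 119) = 1/(-7395 + 119) = 1/(-7276) = -1/7276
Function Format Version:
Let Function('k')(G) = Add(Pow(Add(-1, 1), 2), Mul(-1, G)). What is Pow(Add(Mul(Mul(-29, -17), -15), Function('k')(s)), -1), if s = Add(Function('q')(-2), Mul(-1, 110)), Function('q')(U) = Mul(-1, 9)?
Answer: Rational(-1, 7276) ≈ -0.00013744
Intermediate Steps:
Function('q')(U) = -9
s = -119 (s = Add(-9, Mul(-1, 110)) = Add(-9, -110) = -119)
Function('k')(G) = Mul(-1, G) (Function('k')(G) = Add(Pow(0, 2), Mul(-1, G)) = Add(0, Mul(-1, G)) = Mul(-1, G))
Pow(Add(Mul(Mul(-29, -17), -15), Function('k')(s)), -1) = Pow(Add(Mul(Mul(-29, -17), -15), Mul(-1, -119)), -1) = Pow(Add(Mul(493, -15), 119), -1) = Pow(Add(-7395, 119), -1) = Pow(-7276, -1) = Rational(-1, 7276)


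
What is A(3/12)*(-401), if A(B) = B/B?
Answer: -401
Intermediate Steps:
A(B) = 1
A(3/12)*(-401) = 1*(-401) = -401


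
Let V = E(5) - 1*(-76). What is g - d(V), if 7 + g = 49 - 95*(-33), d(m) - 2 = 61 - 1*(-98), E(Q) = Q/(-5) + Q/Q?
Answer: 3016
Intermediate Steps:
E(Q) = 1 - Q/5 (E(Q) = Q*(-⅕) + 1 = -Q/5 + 1 = 1 - Q/5)
V = 76 (V = (1 - ⅕*5) - 1*(-76) = (1 - 1) + 76 = 0 + 76 = 76)
d(m) = 161 (d(m) = 2 + (61 - 1*(-98)) = 2 + (61 + 98) = 2 + 159 = 161)
g = 3177 (g = -7 + (49 - 95*(-33)) = -7 + (49 + 3135) = -7 + 3184 = 3177)
g - d(V) = 3177 - 1*161 = 3177 - 161 = 3016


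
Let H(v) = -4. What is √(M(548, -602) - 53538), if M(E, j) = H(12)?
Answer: I*√53542 ≈ 231.39*I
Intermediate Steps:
M(E, j) = -4
√(M(548, -602) - 53538) = √(-4 - 53538) = √(-53542) = I*√53542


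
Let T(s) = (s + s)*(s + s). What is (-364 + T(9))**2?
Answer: 1600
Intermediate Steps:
T(s) = 4*s**2 (T(s) = (2*s)*(2*s) = 4*s**2)
(-364 + T(9))**2 = (-364 + 4*9**2)**2 = (-364 + 4*81)**2 = (-364 + 324)**2 = (-40)**2 = 1600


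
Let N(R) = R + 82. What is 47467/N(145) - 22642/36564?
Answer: 865221827/4150014 ≈ 208.49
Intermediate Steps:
N(R) = 82 + R
47467/N(145) - 22642/36564 = 47467/(82 + 145) - 22642/36564 = 47467/227 - 22642*1/36564 = 47467*(1/227) - 11321/18282 = 47467/227 - 11321/18282 = 865221827/4150014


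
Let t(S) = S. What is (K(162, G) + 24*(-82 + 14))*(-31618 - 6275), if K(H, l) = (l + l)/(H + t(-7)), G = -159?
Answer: 9597463254/155 ≈ 6.1919e+7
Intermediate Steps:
K(H, l) = 2*l/(-7 + H) (K(H, l) = (l + l)/(H - 7) = (2*l)/(-7 + H) = 2*l/(-7 + H))
(K(162, G) + 24*(-82 + 14))*(-31618 - 6275) = (2*(-159)/(-7 + 162) + 24*(-82 + 14))*(-31618 - 6275) = (2*(-159)/155 + 24*(-68))*(-37893) = (2*(-159)*(1/155) - 1632)*(-37893) = (-318/155 - 1632)*(-37893) = -253278/155*(-37893) = 9597463254/155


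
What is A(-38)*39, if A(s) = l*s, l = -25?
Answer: 37050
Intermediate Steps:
A(s) = -25*s
A(-38)*39 = -25*(-38)*39 = 950*39 = 37050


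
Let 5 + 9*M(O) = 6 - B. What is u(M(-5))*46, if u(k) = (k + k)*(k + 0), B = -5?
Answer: 368/9 ≈ 40.889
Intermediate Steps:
M(O) = 2/3 (M(O) = -5/9 + (6 - 1*(-5))/9 = -5/9 + (6 + 5)/9 = -5/9 + (1/9)*11 = -5/9 + 11/9 = 2/3)
u(k) = 2*k**2 (u(k) = (2*k)*k = 2*k**2)
u(M(-5))*46 = (2*(2/3)**2)*46 = (2*(4/9))*46 = (8/9)*46 = 368/9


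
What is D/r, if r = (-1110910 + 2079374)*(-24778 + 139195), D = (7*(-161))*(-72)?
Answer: 161/219858622 ≈ 7.3229e-7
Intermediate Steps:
D = 81144 (D = -1127*(-72) = 81144)
r = 110808745488 (r = 968464*114417 = 110808745488)
D/r = 81144/110808745488 = 81144*(1/110808745488) = 161/219858622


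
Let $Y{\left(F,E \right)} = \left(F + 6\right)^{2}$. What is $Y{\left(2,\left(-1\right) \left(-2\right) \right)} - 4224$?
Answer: $-4160$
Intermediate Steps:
$Y{\left(F,E \right)} = \left(6 + F\right)^{2}$
$Y{\left(2,\left(-1\right) \left(-2\right) \right)} - 4224 = \left(6 + 2\right)^{2} - 4224 = 8^{2} - 4224 = 64 - 4224 = -4160$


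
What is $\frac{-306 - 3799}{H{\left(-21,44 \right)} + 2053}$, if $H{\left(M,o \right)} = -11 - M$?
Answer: $- \frac{4105}{2063} \approx -1.9898$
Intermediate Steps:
$\frac{-306 - 3799}{H{\left(-21,44 \right)} + 2053} = \frac{-306 - 3799}{\left(-11 - -21\right) + 2053} = - \frac{4105}{\left(-11 + 21\right) + 2053} = - \frac{4105}{10 + 2053} = - \frac{4105}{2063}$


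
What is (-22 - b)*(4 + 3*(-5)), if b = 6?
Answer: 308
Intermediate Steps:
(-22 - b)*(4 + 3*(-5)) = (-22 - 1*6)*(4 + 3*(-5)) = (-22 - 6)*(4 - 15) = -28*(-11) = 308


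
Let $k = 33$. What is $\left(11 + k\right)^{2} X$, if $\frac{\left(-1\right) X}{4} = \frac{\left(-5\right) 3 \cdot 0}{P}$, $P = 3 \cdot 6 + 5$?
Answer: $0$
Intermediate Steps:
$P = 23$ ($P = 18 + 5 = 23$)
$X = 0$ ($X = - 4 \frac{\left(-5\right) 3 \cdot 0}{23} = - 4 \left(-15\right) 0 \cdot \frac{1}{23} = - 4 \cdot 0 \cdot \frac{1}{23} = \left(-4\right) 0 = 0$)
$\left(11 + k\right)^{2} X = \left(11 + 33\right)^{2} \cdot 0 = 44^{2} \cdot 0 = 1936 \cdot 0 = 0$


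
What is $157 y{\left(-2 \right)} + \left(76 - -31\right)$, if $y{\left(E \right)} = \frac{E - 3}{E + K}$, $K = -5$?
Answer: $\frac{1534}{7} \approx 219.14$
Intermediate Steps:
$y{\left(E \right)} = \frac{-3 + E}{-5 + E}$ ($y{\left(E \right)} = \frac{E - 3}{E - 5} = \frac{-3 + E}{-5 + E}$)
$157 y{\left(-2 \right)} + \left(76 - -31\right) = 157 \frac{-3 - 2}{-5 - 2} + \left(76 - -31\right) = 157 \frac{1}{-7} \left(-5\right) + \left(76 + 31\right) = 157 \left(\left(- \frac{1}{7}\right) \left(-5\right)\right) + 107 = 157 \cdot \frac{5}{7} + 107 = \frac{785}{7} + 107 = \frac{1534}{7}$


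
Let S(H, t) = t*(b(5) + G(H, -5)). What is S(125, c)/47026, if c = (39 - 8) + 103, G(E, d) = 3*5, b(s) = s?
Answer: 1340/23513 ≈ 0.056990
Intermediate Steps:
G(E, d) = 15
c = 134 (c = 31 + 103 = 134)
S(H, t) = 20*t (S(H, t) = t*(5 + 15) = t*20 = 20*t)
S(125, c)/47026 = (20*134)/47026 = 2680*(1/47026) = 1340/23513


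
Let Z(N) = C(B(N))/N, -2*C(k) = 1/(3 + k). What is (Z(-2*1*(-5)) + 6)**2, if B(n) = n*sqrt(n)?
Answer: 14142680929/392832400 - 118923*sqrt(10)/19641620 ≈ 35.983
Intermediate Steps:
B(n) = n**(3/2)
C(k) = -1/(2*(3 + k))
Z(N) = -1/(N*(6 + 2*N**(3/2))) (Z(N) = (-1/(6 + 2*N**(3/2)))/N = -1/(N*(6 + 2*N**(3/2))))
(Z(-2*1*(-5)) + 6)**2 = (-1/(2*(-2*1*(-5))*(3 + (-2*1*(-5))**(3/2))) + 6)**2 = (-1/(2*((-2*(-5)))*(3 + (-2*(-5))**(3/2))) + 6)**2 = (-1/2/(10*(3 + 10**(3/2))) + 6)**2 = (-1/2*1/10/(3 + 10*sqrt(10)) + 6)**2 = (-1/(20*(3 + 10*sqrt(10))) + 6)**2 = (6 - 1/(20*(3 + 10*sqrt(10))))**2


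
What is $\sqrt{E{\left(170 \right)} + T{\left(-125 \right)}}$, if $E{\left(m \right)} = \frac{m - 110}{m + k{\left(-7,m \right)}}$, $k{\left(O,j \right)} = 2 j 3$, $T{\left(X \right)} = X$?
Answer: $\frac{i \sqrt{1769411}}{119} \approx 11.178 i$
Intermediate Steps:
$k{\left(O,j \right)} = 6 j$
$E{\left(m \right)} = \frac{-110 + m}{7 m}$ ($E{\left(m \right)} = \frac{m - 110}{m + 6 m} = \frac{-110 + m}{7 m}$)
$\sqrt{E{\left(170 \right)} + T{\left(-125 \right)}} = \sqrt{\frac{-110 + 170}{7 \cdot 170} - 125} = \sqrt{\frac{1}{7} \cdot \frac{1}{170} \cdot 60 - 125} = \sqrt{\frac{6}{119} - 125} = \sqrt{- \frac{14869}{119}} = \frac{i \sqrt{1769411}}{119}$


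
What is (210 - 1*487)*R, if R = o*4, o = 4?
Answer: -4432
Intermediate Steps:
R = 16 (R = 4*4 = 16)
(210 - 1*487)*R = (210 - 1*487)*16 = (210 - 487)*16 = -277*16 = -4432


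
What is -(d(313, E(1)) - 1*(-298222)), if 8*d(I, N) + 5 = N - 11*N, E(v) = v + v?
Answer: -2385751/8 ≈ -2.9822e+5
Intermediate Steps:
E(v) = 2*v
d(I, N) = -5/8 - 5*N/4 (d(I, N) = -5/8 + (N - 11*N)/8 = -5/8 + (-10*N)/8 = -5/8 - 5*N/4)
-(d(313, E(1)) - 1*(-298222)) = -((-5/8 - 5/2) - 1*(-298222)) = -((-5/8 - 5/4*2) + 298222) = -((-5/8 - 5/2) + 298222) = -(-25/8 + 298222) = -1*2385751/8 = -2385751/8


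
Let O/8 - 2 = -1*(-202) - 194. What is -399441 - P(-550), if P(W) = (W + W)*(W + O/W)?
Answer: -1004601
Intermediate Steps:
O = 80 (O = 16 + 8*(-1*(-202) - 194) = 16 + 8*(202 - 194) = 16 + 8*8 = 16 + 64 = 80)
P(W) = 2*W*(W + 80/W) (P(W) = (W + W)*(W + 80/W) = (2*W)*(W + 80/W) = 2*W*(W + 80/W))
-399441 - P(-550) = -399441 - (160 + 2*(-550)²) = -399441 - (160 + 2*302500) = -399441 - (160 + 605000) = -399441 - 1*605160 = -399441 - 605160 = -1004601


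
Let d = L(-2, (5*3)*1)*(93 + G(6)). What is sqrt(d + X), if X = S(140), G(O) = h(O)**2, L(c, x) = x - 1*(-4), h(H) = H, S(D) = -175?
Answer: 2*sqrt(569) ≈ 47.707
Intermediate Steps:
L(c, x) = 4 + x (L(c, x) = x + 4 = 4 + x)
G(O) = O**2
X = -175
d = 2451 (d = (4 + (5*3)*1)*(93 + 6**2) = (4 + 15*1)*(93 + 36) = (4 + 15)*129 = 19*129 = 2451)
sqrt(d + X) = sqrt(2451 - 175) = sqrt(2276) = 2*sqrt(569)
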